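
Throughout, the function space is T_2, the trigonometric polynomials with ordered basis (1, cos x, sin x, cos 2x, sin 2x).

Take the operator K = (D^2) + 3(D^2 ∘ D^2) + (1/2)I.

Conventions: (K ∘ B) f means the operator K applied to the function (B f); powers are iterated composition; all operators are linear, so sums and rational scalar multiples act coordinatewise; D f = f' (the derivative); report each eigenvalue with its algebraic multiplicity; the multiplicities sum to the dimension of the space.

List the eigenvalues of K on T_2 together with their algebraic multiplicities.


λ = 1/2 (multiplicity 1), λ = 5/2 (multiplicity 2), λ = 89/2 (multiplicity 2)

image of 1: 1/2
image of cos x: (5/2)cos x
image of sin x: (5/2)sin x
image of cos 2x: (89/2)cos 2x
image of sin 2x: (89/2)sin 2x
the matrix is diagonal; its diagonal is (1/2, 5/2, 5/2, 89/2, 89/2)
for a triangular matrix the eigenvalues are the diagonal entries, with algebraic multiplicity their repetition count


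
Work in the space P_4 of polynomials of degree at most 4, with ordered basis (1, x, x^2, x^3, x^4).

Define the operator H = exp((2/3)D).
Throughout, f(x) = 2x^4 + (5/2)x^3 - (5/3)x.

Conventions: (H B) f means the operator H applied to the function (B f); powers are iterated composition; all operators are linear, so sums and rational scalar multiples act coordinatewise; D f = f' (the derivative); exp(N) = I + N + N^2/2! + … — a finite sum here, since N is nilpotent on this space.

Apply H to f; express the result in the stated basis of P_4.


order-1 term: (16/3)x^3 + 5x^2 - 10/9
order-2 term: (16/3)x^2 + (10/3)x
order-3 term: (64/27)x + 20/27
order-4 term: 32/81
the series for exp((2/3)D) f terminates at order 4
exp((2/3)D) f = 2x^4 + (47/6)x^3 + (31/3)x^2 + (109/27)x + 2/81

the result is g(x) = 2x^4 + (47/6)x^3 + (31/3)x^2 + (109/27)x + 2/81


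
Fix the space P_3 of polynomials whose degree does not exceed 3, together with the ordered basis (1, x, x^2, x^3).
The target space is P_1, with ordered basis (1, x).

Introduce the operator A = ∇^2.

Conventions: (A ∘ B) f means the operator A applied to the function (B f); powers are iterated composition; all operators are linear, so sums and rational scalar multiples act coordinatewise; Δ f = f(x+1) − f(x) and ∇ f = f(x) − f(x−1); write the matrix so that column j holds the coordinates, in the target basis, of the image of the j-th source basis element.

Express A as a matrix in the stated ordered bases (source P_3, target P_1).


the matrix is [[0, 0, 2, -6]; [0, 0, 0, 6]] (rows listed top to bottom)

image of 1: 0
image of x: 0
image of x^2: 2
image of x^3: 6x - 6
each image's coordinates form column j of the matrix


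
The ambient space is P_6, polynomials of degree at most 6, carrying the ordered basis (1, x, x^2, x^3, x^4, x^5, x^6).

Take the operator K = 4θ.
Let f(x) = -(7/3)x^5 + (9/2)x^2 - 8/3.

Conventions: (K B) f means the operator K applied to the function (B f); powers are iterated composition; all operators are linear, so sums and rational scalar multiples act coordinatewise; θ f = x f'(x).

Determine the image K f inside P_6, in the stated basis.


g(x) = -(140/3)x^5 + 36x^2

θ f = -(35/3)x^5 + 9x^2
(4θ) f = -(140/3)x^5 + 36x^2


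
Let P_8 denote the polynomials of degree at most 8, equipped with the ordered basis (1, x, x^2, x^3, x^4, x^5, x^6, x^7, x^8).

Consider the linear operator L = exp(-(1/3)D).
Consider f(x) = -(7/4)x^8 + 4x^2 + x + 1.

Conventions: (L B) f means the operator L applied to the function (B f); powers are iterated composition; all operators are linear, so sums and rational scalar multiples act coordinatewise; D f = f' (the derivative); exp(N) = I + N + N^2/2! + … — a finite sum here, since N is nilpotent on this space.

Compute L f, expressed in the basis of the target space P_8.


the result is g(x) = -(7/4)x^8 + (14/3)x^7 - (49/9)x^6 + (98/27)x^5 - (245/162)x^4 + (98/243)x^3 + (2867/729)x^2 - (3631/2187)x + 29153/26244

order-1 term: (14/3)x^7 - (8/3)x - 1/3
order-2 term: -(49/9)x^6 + 4/9
order-3 term: (98/27)x^5
order-4 term: -(245/162)x^4
order-5 term: (98/243)x^3
order-6 term: -(49/729)x^2
order-7 term: (14/2187)x
order-8 term: -7/26244
the series for exp(-(1/3)D) f terminates at order 8
exp(-(1/3)D) f = -(7/4)x^8 + (14/3)x^7 - (49/9)x^6 + (98/27)x^5 - (245/162)x^4 + (98/243)x^3 + (2867/729)x^2 - (3631/2187)x + 29153/26244


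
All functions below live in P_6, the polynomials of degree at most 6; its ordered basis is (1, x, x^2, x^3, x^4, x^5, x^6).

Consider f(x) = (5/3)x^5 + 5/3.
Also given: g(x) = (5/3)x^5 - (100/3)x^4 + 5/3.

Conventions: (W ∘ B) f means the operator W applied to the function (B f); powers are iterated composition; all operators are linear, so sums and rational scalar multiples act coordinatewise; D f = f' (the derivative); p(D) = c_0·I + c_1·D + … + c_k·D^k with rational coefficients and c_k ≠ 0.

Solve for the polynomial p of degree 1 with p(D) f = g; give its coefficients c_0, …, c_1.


D^0 f = (5/3)x^5 + 5/3
D^1 f = (25/3)x^4
matching coefficients of g against c_0 f + c_1 Df + … from the top degree down determines the c_i
solution: c_0 = 1, c_1 = -4

c_0 = 1, c_1 = -4


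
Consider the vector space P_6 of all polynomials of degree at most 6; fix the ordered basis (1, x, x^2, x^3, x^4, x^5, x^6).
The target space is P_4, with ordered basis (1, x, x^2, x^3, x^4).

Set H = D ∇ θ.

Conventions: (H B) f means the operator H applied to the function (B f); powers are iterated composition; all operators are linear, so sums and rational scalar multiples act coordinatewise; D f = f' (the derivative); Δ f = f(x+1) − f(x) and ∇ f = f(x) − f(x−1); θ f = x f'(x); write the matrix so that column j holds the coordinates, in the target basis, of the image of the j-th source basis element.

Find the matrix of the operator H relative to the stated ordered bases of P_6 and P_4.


image of 1: 0
image of x: 0
image of x^2: 4
image of x^3: 18x - 9
image of x^4: 48x^2 - 48x + 16
image of x^5: 100x^3 - 150x^2 + 100x - 25
image of x^6: 180x^4 - 360x^3 + 360x^2 - 180x + 36
each image's coordinates form column j of the matrix

the matrix is [[0, 0, 4, -9, 16, -25, 36]; [0, 0, 0, 18, -48, 100, -180]; [0, 0, 0, 0, 48, -150, 360]; [0, 0, 0, 0, 0, 100, -360]; [0, 0, 0, 0, 0, 0, 180]] (rows listed top to bottom)


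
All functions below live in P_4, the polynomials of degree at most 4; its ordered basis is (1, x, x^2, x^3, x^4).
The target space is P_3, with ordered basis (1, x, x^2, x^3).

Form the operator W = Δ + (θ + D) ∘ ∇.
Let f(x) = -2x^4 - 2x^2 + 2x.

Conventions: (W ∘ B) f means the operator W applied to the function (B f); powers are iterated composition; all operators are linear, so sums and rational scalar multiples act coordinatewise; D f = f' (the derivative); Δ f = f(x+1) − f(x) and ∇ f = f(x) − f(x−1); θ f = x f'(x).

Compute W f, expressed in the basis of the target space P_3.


the result is g(x) = -32x^3 - 12x^2 - 14

Δ f = -8x^3 - 12x^2 - 12x - 2
∇ f = -8x^3 + 12x^2 - 12x + 6
θ ∇ f = -24x^3 + 24x^2 - 12x
D ∇ f = -24x^2 + 24x - 12
(θ + D) ∇ f = -24x^3 + 12x - 12
(Δ + (θ + D) ∘ ∇) f = -32x^3 - 12x^2 - 14


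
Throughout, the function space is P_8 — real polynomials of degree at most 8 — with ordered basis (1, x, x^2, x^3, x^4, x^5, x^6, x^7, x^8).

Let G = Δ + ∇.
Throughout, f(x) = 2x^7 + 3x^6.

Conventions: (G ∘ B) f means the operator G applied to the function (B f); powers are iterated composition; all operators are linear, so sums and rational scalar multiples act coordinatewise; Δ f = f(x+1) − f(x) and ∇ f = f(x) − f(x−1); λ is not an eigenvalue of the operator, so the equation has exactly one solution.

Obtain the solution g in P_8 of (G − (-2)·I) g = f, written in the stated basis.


write g with unknown coordinates in the stated basis and equate coefficients in (G − (-2)·I) g = f
solving from the highest basis element down gives g = x^7 - (11/2)x^6 + 33x^5 - 200x^4 + 910x^3 - 3081x^2 + 6995x - 7939
check: G g = 14x^6 - 66x^5 + 400x^4 - 1820x^3 + 6162x^2 - 13990x + 15878
so G g − (-2)·g = 2x^7 + 3x^6 = f ✓

the result is g(x) = x^7 - (11/2)x^6 + 33x^5 - 200x^4 + 910x^3 - 3081x^2 + 6995x - 7939


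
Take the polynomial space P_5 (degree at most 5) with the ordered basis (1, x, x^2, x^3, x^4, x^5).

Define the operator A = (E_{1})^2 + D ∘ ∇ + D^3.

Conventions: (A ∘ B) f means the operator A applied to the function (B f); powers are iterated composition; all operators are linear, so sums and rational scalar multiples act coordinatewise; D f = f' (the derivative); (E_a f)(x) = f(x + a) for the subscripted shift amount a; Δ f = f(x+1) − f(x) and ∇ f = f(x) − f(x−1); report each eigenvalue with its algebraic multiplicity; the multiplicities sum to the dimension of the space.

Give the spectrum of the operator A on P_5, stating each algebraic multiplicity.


λ = 1 (multiplicity 6)

image of 1: 1
image of x: x + 2
image of x^2: x^2 + 4x + 6
image of x^3: x^3 + 6x^2 + 18x + 11
image of x^4: x^4 + 8x^3 + 36x^2 + 44x + 20
image of x^5: x^5 + 10x^4 + 60x^3 + 110x^2 + 100x + 27
the matrix is upper triangular; its diagonal is (1, 1, 1, 1, 1, 1)
for a triangular matrix the eigenvalues are the diagonal entries, with algebraic multiplicity their repetition count


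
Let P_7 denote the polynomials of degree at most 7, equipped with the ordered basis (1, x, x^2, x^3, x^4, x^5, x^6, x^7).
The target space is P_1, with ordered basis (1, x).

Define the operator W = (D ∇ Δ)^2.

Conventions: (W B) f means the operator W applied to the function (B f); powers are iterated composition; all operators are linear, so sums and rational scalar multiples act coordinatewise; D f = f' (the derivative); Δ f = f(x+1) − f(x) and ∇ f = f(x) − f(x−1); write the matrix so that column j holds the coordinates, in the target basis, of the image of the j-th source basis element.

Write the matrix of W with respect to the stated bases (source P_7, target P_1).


image of 1: 0
image of x: 0
image of x^2: 0
image of x^3: 0
image of x^4: 0
image of x^5: 0
image of x^6: 720
image of x^7: 5040x
each image's coordinates form column j of the matrix

the matrix is [[0, 0, 0, 0, 0, 0, 720, 0]; [0, 0, 0, 0, 0, 0, 0, 5040]] (rows listed top to bottom)


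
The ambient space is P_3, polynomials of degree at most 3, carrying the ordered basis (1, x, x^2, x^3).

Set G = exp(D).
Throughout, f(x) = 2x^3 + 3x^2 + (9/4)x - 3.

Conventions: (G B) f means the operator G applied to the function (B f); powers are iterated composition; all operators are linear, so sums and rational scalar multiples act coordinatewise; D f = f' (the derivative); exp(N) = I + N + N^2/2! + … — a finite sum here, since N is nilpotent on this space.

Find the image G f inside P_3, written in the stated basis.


order-1 term: 6x^2 + 6x + 9/4
order-2 term: 6x + 3
order-3 term: 2
the series for exp(D) f terminates at order 3
exp(D) f = 2x^3 + 9x^2 + (57/4)x + 17/4

g(x) = 2x^3 + 9x^2 + (57/4)x + 17/4


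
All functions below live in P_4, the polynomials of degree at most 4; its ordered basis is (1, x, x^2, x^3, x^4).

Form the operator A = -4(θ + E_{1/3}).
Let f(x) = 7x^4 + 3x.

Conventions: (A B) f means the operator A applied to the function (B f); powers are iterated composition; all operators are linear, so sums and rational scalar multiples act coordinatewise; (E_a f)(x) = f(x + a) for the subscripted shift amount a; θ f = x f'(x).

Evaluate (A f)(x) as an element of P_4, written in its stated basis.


θ f = 28x^4 + 3x
E_{1/3} f = 7x^4 + (28/3)x^3 + (14/3)x^2 + (109/27)x + 88/81
(θ + E_{1/3}) f = 35x^4 + (28/3)x^3 + (14/3)x^2 + (190/27)x + 88/81
(-4(θ + E_{1/3})) f = -140x^4 - (112/3)x^3 - (56/3)x^2 - (760/27)x - 352/81

the result is g(x) = -140x^4 - (112/3)x^3 - (56/3)x^2 - (760/27)x - 352/81


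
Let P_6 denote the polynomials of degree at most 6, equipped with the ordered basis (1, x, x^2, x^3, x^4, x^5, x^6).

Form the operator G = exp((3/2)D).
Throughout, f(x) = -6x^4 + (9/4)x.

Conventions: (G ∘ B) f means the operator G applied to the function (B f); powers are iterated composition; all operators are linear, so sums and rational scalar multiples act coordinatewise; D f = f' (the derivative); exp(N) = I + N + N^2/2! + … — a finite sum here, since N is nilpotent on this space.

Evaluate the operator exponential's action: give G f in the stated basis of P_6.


order-1 term: -36x^3 + 27/8
order-2 term: -81x^2
order-3 term: -81x
order-4 term: -243/8
the series for exp((3/2)D) f terminates at order 4
exp((3/2)D) f = -6x^4 - 36x^3 - 81x^2 - (315/4)x - 27

the image equals g(x) = -6x^4 - 36x^3 - 81x^2 - (315/4)x - 27


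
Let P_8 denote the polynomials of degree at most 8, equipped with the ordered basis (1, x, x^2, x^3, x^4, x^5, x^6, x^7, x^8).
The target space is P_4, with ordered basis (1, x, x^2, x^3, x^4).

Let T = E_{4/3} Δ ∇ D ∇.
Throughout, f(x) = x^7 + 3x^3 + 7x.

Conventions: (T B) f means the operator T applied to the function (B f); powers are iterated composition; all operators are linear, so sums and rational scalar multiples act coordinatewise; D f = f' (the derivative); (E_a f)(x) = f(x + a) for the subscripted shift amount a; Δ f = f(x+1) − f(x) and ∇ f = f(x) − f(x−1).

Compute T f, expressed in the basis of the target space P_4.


∇ f = 7x^6 - 21x^5 + 35x^4 - 35x^3 + 30x^2 - 16x + 11
D ∇ f = 42x^5 - 105x^4 + 140x^3 - 105x^2 + 60x - 16
∇ (D ∇) f = 210x^4 - 840x^3 + 1470x^2 - 1260x + 452
Δ ∇ (D ∇) f = 840x^3 - 1260x^2 + 1260x - 420
E_{4/3} Δ ∇ (D ∇) f = 840x^3 + 2100x^2 + 2380x + 9100/9

g(x) = 840x^3 + 2100x^2 + 2380x + 9100/9


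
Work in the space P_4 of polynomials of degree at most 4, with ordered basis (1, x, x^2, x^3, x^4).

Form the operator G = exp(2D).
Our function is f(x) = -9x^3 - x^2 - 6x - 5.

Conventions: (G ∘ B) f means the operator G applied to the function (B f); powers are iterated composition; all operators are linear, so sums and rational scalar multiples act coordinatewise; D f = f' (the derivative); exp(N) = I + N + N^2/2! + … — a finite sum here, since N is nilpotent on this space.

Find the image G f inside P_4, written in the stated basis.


order-1 term: -54x^2 - 4x - 12
order-2 term: -108x - 4
order-3 term: -72
the series for exp(2D) f terminates at order 3
exp(2D) f = -9x^3 - 55x^2 - 118x - 93

g(x) = -9x^3 - 55x^2 - 118x - 93


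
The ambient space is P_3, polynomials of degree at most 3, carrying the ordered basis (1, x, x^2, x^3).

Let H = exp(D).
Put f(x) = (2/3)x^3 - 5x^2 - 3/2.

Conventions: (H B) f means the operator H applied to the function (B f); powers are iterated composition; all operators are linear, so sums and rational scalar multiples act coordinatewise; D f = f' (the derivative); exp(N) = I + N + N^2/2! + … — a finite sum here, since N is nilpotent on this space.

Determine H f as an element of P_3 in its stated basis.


order-1 term: 2x^2 - 10x
order-2 term: 2x - 5
order-3 term: 2/3
the series for exp(D) f terminates at order 3
exp(D) f = (2/3)x^3 - 3x^2 - 8x - 35/6

g(x) = (2/3)x^3 - 3x^2 - 8x - 35/6


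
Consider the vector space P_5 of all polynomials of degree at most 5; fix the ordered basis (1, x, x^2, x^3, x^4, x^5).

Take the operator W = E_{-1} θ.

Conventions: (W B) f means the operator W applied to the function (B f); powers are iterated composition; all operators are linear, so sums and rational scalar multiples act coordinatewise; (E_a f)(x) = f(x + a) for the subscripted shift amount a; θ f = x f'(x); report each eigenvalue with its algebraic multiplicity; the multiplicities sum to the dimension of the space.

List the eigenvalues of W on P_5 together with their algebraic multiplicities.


image of 1: 0
image of x: x - 1
image of x^2: 2x^2 - 4x + 2
image of x^3: 3x^3 - 9x^2 + 9x - 3
image of x^4: 4x^4 - 16x^3 + 24x^2 - 16x + 4
image of x^5: 5x^5 - 25x^4 + 50x^3 - 50x^2 + 25x - 5
the matrix is upper triangular; its diagonal is (0, 1, 2, 3, 4, 5)
for a triangular matrix the eigenvalues are the diagonal entries, with algebraic multiplicity their repetition count

λ = 0 (multiplicity 1), λ = 1 (multiplicity 1), λ = 2 (multiplicity 1), λ = 3 (multiplicity 1), λ = 4 (multiplicity 1), λ = 5 (multiplicity 1)


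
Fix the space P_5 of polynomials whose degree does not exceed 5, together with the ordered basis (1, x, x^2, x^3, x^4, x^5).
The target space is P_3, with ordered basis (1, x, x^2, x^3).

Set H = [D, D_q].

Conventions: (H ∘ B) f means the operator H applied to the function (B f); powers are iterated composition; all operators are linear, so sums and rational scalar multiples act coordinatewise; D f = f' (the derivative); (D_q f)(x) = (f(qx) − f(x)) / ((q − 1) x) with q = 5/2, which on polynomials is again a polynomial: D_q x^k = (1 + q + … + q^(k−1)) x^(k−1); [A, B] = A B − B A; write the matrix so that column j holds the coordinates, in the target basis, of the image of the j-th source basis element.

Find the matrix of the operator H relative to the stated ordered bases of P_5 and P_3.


image of 1: 0
image of x: 0
image of x^2: 3/2
image of x^3: 9x
image of x^4: (297/8)x^2
image of x^5: (1047/8)x^3
each image's coordinates form column j of the matrix

the matrix is [[0, 0, 3/2, 0, 0, 0]; [0, 0, 0, 9, 0, 0]; [0, 0, 0, 0, 297/8, 0]; [0, 0, 0, 0, 0, 1047/8]] (rows listed top to bottom)


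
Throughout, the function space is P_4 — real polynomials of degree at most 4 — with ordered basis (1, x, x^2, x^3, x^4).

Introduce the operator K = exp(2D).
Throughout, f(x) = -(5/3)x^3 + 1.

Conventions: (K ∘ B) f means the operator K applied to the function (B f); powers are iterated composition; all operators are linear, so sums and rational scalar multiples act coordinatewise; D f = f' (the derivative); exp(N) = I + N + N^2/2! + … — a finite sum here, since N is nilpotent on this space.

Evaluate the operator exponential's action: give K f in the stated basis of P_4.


the result is g(x) = -(5/3)x^3 - 10x^2 - 20x - 37/3

order-1 term: -10x^2
order-2 term: -20x
order-3 term: -40/3
the series for exp(2D) f terminates at order 3
exp(2D) f = -(5/3)x^3 - 10x^2 - 20x - 37/3


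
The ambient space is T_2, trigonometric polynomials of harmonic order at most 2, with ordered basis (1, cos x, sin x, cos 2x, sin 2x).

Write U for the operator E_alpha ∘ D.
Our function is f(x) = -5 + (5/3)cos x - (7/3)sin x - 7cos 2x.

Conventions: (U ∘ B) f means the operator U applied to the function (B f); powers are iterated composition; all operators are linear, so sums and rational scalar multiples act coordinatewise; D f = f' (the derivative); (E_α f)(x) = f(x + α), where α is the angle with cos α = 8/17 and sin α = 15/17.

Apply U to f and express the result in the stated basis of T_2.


the image equals g(x) = -(131/51)cos x + (65/51)sin x + (3360/289)cos 2x - (2254/289)sin 2x

D f = -(7/3)cos x - (5/3)sin x + 14sin 2x
E_alpha D f = -(131/51)cos x + (65/51)sin x + (3360/289)cos 2x - (2254/289)sin 2x


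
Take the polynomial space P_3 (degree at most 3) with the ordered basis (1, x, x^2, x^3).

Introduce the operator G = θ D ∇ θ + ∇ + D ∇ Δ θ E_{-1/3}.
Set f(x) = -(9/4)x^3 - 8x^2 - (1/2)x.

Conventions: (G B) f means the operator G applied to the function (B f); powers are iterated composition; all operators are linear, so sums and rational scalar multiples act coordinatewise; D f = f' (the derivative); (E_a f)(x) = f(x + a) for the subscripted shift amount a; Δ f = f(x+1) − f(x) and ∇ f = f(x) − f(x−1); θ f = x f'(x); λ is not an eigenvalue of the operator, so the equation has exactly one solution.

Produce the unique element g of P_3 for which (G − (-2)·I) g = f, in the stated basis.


write g with unknown coordinates in the stated basis and equate coefficients in (G − (-2)·I) g = f
solving from the highest basis element down gives g = -(9/8)x^3 - (37/16)x^2 + (21/2)x + 137/32
check: G g = -(27/8)x^2 - (43/2)x - 137/16
so G g − (-2)·g = -(9/4)x^3 - 8x^2 - (1/2)x = f ✓

the image equals g(x) = -(9/8)x^3 - (37/16)x^2 + (21/2)x + 137/32


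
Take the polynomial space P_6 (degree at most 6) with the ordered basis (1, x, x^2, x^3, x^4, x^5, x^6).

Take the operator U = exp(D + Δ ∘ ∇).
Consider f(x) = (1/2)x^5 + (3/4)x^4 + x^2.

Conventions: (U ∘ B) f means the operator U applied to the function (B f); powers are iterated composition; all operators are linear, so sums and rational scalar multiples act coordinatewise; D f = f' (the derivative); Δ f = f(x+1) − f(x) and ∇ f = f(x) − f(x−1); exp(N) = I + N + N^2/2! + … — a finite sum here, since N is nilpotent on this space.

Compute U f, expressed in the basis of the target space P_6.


the result is g(x) = (1/2)x^5 + (13/4)x^4 + 18x^3 + (99/2)x^2 + (181/2)x + 275/4

order-1 term: (5/2)x^4 + 13x^3 + 9x^2 + 7x + 7/2
order-2 term: 5x^3 + (69/2)x^2 + 48x + 15
order-3 term: 5x^2 + 33x + 39
order-4 term: (5/2)x + 43/4
order-5 term: 1/2
the series for exp(D + Δ ∘ ∇) f terminates at order 5
exp(D + Δ ∘ ∇) f = (1/2)x^5 + (13/4)x^4 + 18x^3 + (99/2)x^2 + (181/2)x + 275/4


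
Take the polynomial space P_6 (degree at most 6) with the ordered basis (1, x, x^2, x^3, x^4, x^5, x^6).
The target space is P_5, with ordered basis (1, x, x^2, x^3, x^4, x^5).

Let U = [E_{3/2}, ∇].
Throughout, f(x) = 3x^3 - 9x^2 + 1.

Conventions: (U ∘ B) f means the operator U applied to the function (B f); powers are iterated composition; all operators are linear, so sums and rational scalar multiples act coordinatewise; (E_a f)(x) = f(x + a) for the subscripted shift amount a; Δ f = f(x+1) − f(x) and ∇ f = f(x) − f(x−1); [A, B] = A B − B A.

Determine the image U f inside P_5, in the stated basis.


∇ f = 9x^2 - 27x + 12
E_{3/2} ∇ f = 9x^2 - 33/4
E_{3/2} f = 3x^3 + (9/2)x^2 - (27/4)x - 73/8
∇ E_{3/2} f = 9x^2 - 33/4
[E_{3/2}, ∇] f = 0

g(x) = 0


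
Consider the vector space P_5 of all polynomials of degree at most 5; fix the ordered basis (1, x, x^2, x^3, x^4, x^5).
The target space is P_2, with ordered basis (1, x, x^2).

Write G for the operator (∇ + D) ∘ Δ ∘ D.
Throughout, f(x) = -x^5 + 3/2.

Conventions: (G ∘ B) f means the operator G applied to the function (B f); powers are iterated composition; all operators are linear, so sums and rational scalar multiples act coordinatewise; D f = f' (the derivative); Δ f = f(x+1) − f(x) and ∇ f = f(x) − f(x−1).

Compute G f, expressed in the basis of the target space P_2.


D f = -5x^4
Δ D f = -20x^3 - 30x^2 - 20x - 5
∇ Δ D f = -60x^2 - 10
D Δ D f = -60x^2 - 60x - 20
(∇ + D) Δ D f = -120x^2 - 60x - 30

the image equals g(x) = -120x^2 - 60x - 30


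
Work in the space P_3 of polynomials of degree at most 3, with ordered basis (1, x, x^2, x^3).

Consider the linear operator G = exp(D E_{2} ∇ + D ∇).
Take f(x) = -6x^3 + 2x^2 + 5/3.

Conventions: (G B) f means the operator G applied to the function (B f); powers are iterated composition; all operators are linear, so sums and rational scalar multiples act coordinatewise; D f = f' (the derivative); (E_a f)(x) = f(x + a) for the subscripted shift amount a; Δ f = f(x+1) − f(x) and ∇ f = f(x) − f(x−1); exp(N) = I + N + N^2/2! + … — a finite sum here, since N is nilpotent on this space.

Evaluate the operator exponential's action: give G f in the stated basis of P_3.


order-1 term: -72x - 28
the series for exp(D E_{2} ∇ + D ∇) f terminates at order 1
exp(D E_{2} ∇ + D ∇) f = -6x^3 + 2x^2 - 72x - 79/3

g(x) = -6x^3 + 2x^2 - 72x - 79/3


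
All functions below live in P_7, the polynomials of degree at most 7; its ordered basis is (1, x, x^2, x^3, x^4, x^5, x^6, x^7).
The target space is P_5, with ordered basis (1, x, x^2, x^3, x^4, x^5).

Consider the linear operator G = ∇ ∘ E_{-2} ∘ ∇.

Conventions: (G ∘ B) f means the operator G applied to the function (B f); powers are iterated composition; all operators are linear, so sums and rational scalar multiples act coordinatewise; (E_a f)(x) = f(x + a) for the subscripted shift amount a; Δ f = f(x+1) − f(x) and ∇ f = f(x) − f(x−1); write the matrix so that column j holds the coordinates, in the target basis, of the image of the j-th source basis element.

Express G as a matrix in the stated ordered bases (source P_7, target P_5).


image of 1: 0
image of x: 0
image of x^2: 2
image of x^3: 6x - 18
image of x^4: 12x^2 - 72x + 110
image of x^5: 20x^3 - 180x^2 + 550x - 570
image of x^6: 30x^4 - 360x^3 + 1650x^2 - 3420x + 2702
image of x^7: 42x^5 - 630x^4 + 3850x^3 - 11970x^2 + 18914x - 12138
each image's coordinates form column j of the matrix

the matrix is [[0, 0, 2, -18, 110, -570, 2702, -12138]; [0, 0, 0, 6, -72, 550, -3420, 18914]; [0, 0, 0, 0, 12, -180, 1650, -11970]; [0, 0, 0, 0, 0, 20, -360, 3850]; [0, 0, 0, 0, 0, 0, 30, -630]; [0, 0, 0, 0, 0, 0, 0, 42]] (rows listed top to bottom)


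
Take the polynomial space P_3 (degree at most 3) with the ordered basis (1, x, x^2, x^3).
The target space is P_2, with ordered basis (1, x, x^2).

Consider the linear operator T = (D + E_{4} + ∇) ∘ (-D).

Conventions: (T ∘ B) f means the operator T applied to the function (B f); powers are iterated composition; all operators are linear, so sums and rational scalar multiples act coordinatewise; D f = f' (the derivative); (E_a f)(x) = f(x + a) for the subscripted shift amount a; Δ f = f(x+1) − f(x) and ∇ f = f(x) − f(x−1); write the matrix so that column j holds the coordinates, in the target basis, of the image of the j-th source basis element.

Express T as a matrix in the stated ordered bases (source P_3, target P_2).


image of 1: 0
image of x: -1
image of x^2: -2x - 12
image of x^3: -3x^2 - 36x - 45
each image's coordinates form column j of the matrix

the matrix is [[0, -1, -12, -45]; [0, 0, -2, -36]; [0, 0, 0, -3]] (rows listed top to bottom)


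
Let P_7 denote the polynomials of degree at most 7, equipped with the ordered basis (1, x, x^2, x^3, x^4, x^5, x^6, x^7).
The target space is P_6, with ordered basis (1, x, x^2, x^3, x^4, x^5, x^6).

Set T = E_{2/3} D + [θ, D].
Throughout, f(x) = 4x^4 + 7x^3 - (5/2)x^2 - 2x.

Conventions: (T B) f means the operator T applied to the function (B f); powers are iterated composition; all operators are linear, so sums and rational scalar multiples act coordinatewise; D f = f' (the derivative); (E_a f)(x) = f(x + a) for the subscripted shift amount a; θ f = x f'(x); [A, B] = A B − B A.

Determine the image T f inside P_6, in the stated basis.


the image equals g(x) = 32x^2 + (148/3)x + 290/27

D f = 16x^3 + 21x^2 - 5x - 2
E_{2/3} D f = 16x^3 + 53x^2 + (133/3)x + 236/27
D f = 16x^3 + 21x^2 - 5x - 2
θ D f = 48x^3 + 42x^2 - 5x
θ f = 16x^4 + 21x^3 - 5x^2 - 2x
D θ f = 64x^3 + 63x^2 - 10x - 2
[θ, D] f = -16x^3 - 21x^2 + 5x + 2
(E_{2/3} D + [θ, D]) f = 32x^2 + (148/3)x + 290/27


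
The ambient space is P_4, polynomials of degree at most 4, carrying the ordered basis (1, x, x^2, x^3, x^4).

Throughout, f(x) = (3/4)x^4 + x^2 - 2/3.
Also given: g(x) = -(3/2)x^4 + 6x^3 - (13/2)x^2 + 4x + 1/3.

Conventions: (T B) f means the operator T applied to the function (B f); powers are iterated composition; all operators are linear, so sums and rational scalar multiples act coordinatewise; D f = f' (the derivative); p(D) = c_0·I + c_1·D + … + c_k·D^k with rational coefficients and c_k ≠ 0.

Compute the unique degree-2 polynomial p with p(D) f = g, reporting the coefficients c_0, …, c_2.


p(D) = -2·I + 2·D − (1/2)·D^2, i.e. c_0 = -2, c_1 = 2, c_2 = -1/2

D^0 f = (3/4)x^4 + x^2 - 2/3
D^1 f = 3x^3 + 2x
D^2 f = 9x^2 + 2
matching coefficients of g against c_0 f + c_1 Df + … from the top degree down determines the c_i
solution: c_0 = -2, c_1 = 2, c_2 = -1/2


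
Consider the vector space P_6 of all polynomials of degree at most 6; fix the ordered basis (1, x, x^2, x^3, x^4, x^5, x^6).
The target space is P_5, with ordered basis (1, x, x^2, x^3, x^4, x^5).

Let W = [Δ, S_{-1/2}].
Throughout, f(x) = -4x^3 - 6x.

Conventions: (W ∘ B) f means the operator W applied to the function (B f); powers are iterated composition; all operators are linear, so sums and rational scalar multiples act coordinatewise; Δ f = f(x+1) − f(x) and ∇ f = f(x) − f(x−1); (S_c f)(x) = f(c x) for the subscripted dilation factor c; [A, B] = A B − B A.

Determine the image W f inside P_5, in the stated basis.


the result is g(x) = (9/2)x^2 - (9/2)x + 27/2

S_{-1/2} f = (1/2)x^3 + 3x
Δ S_{-1/2} f = (3/2)x^2 + (3/2)x + 7/2
Δ f = -12x^2 - 12x - 10
S_{-1/2} Δ f = -3x^2 + 6x - 10
[Δ, S_{-1/2}] f = (9/2)x^2 - (9/2)x + 27/2


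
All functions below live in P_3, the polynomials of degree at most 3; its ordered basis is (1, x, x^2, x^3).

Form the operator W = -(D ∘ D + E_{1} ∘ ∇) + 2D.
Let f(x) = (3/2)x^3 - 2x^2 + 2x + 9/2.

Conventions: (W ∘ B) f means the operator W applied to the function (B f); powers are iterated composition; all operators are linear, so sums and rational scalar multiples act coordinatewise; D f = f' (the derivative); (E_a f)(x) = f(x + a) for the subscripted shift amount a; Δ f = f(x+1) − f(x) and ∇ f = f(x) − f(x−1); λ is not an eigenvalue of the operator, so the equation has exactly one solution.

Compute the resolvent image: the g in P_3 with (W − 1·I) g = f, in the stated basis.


g(x) = -(3/2)x^3 - (5/2)x^2 + (13/2)x + 11

write g with unknown coordinates in the stated basis and equate coefficients in (W − 1·I) g = f
solving from the highest basis element down gives g = -(3/2)x^3 - (5/2)x^2 + (13/2)x + 11
check: W g = -(9/2)x^2 + (17/2)x + 31/2
so W g − 1·g = (3/2)x^3 - 2x^2 + 2x + 9/2 = f ✓


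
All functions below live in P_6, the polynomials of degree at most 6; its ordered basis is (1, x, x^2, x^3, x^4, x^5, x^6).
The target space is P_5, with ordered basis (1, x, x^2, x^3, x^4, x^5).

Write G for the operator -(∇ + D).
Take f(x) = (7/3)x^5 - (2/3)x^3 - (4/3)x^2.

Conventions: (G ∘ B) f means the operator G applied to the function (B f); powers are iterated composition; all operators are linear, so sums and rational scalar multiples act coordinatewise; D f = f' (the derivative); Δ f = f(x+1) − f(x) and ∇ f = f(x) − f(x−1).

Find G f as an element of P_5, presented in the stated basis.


∇ f = (35/3)x^4 - (70/3)x^3 + (64/3)x^2 - (37/3)x + 3
D f = (35/3)x^4 - 2x^2 - (8/3)x
(∇ + D) f = (70/3)x^4 - (70/3)x^3 + (58/3)x^2 - 15x + 3
(-(∇ + D)) f = -(70/3)x^4 + (70/3)x^3 - (58/3)x^2 + 15x - 3

g(x) = -(70/3)x^4 + (70/3)x^3 - (58/3)x^2 + 15x - 3


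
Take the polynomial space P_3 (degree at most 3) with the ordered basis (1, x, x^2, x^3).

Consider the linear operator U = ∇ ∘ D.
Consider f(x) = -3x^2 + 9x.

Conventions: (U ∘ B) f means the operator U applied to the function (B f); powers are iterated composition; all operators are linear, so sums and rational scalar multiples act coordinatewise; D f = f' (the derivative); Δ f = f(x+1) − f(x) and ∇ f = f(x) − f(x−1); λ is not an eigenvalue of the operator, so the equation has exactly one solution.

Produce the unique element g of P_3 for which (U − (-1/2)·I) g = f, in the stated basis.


the result is g(x) = -6x^2 + 18x + 24

write g with unknown coordinates in the stated basis and equate coefficients in (U − (-1/2)·I) g = f
solving from the highest basis element down gives g = -6x^2 + 18x + 24
check: U g = -12
so U g − (-1/2)·g = -3x^2 + 9x = f ✓


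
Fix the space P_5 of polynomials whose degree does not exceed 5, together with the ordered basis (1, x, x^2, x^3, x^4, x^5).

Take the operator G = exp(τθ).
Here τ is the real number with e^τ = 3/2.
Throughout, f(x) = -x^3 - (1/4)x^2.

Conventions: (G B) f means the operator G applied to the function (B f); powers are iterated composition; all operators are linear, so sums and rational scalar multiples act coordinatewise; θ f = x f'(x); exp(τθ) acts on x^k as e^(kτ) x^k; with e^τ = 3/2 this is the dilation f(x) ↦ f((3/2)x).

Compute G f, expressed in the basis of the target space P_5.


g(x) = -(27/8)x^3 - (9/16)x^2

exp(τθ) x^k = e^(kτ) x^k; with e^τ = 3/2 this sends x^k to (3/2)^k x^k
x^2 ↦ 9/4 x^2
x^3 ↦ 27/8 x^3
applying this coordinatewise to f: exp(τθ) f = -(27/8)x^3 - (9/16)x^2


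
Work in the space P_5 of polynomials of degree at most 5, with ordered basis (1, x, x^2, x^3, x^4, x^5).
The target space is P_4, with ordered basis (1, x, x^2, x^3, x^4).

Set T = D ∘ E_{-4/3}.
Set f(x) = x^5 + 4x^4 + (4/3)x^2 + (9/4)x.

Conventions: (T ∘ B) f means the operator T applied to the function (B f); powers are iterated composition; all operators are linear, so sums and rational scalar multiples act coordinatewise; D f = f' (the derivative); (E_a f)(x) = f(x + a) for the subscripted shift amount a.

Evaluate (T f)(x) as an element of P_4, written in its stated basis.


the image equals g(x) = 5x^4 - (32/3)x^3 - (32/3)x^2 + (1096/27)x - 7591/324

E_{-4/3} f = x^5 - (8/3)x^4 - (32/9)x^3 + (548/27)x^2 - (7591/324)x + 1895/243
D E_{-4/3} f = 5x^4 - (32/3)x^3 - (32/3)x^2 + (1096/27)x - 7591/324


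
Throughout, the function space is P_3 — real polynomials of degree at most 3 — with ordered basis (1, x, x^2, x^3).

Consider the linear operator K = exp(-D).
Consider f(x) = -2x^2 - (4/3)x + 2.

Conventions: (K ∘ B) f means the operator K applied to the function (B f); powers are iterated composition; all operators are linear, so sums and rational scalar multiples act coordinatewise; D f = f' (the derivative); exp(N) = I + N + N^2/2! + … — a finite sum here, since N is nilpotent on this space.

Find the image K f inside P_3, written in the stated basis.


the result is g(x) = -2x^2 + (8/3)x + 4/3

order-1 term: 4x + 4/3
order-2 term: -2
the series for exp(-D) f terminates at order 2
exp(-D) f = -2x^2 + (8/3)x + 4/3


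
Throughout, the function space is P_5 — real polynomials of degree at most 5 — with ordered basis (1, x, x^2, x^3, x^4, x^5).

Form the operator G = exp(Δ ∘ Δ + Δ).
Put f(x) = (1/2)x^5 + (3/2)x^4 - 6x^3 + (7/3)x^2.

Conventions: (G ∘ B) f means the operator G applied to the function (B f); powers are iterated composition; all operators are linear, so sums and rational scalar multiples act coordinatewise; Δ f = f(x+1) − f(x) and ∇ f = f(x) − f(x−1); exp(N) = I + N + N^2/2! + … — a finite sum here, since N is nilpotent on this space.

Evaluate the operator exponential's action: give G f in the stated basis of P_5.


order-1 term: (5/2)x^4 + 21x^3 + 44x^2 + (181/6)x + 3
order-2 term: 5x^3 + 54x^2 + (347/2)x + 520/3
order-3 term: 5x^2 + 51x + 247/2
order-4 term: (5/2)x + 33/2
order-5 term: 1/2
the series for exp(Δ ∘ Δ + Δ) f terminates at order 5
exp(Δ ∘ Δ + Δ) f = (1/2)x^5 + 4x^4 + 20x^3 + (316/3)x^2 + (1543/6)x + 1901/6

the result is g(x) = (1/2)x^5 + 4x^4 + 20x^3 + (316/3)x^2 + (1543/6)x + 1901/6


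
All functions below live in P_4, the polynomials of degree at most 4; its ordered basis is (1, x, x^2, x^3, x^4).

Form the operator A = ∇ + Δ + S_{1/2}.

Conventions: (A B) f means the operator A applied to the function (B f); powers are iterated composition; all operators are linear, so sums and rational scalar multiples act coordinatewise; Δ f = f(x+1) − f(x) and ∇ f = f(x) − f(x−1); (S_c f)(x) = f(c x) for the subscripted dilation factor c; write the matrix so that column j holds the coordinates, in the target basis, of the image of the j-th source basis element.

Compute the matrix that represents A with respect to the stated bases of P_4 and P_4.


image of 1: 1
image of x: (1/2)x + 2
image of x^2: (1/4)x^2 + 4x
image of x^3: (1/8)x^3 + 6x^2 + 2
image of x^4: (1/16)x^4 + 8x^3 + 8x
each image's coordinates form column j of the matrix

the matrix is [[1, 2, 0, 2, 0]; [0, 1/2, 4, 0, 8]; [0, 0, 1/4, 6, 0]; [0, 0, 0, 1/8, 8]; [0, 0, 0, 0, 1/16]] (rows listed top to bottom)


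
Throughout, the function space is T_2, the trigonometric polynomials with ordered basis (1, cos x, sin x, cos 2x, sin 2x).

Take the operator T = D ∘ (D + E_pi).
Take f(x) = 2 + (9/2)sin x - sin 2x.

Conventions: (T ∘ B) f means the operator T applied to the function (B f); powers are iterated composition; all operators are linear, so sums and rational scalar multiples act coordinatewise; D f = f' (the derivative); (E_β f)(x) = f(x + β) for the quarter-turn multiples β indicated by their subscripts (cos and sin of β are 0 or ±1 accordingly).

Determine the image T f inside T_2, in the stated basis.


the image equals g(x) = -(9/2)cos x - (9/2)sin x - 2cos 2x + 4sin 2x

D f = (9/2)cos x - 2cos 2x
E_pi f = 2 - (9/2)sin x - sin 2x
(D + E_pi) f = 2 + (9/2)cos x - (9/2)sin x - 2cos 2x - sin 2x
D (D + E_pi) f = -(9/2)cos x - (9/2)sin x - 2cos 2x + 4sin 2x


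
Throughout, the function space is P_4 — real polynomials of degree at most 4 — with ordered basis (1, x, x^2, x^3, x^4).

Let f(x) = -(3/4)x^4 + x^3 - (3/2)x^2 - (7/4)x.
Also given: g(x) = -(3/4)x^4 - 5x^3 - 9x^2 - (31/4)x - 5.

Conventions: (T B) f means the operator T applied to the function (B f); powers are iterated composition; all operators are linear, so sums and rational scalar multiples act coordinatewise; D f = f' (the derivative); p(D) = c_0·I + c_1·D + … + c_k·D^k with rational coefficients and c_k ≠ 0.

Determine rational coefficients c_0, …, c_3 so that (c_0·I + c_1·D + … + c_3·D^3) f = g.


D^0 f = -(3/4)x^4 + x^3 - (3/2)x^2 - (7/4)x
D^1 f = -3x^3 + 3x^2 - 3x - 7/4
D^2 f = -9x^2 + 6x - 3
D^3 f = -18x + 6
matching coefficients of g against c_0 f + c_1 Df + … from the top degree down determines the c_i
solution: c_0 = 1, c_1 = 2, c_2 = 3/2, c_3 = 1/2

p(D) = I + 2·D + (3/2)·D^2 + (1/2)·D^3, i.e. c_0 = 1, c_1 = 2, c_2 = 3/2, c_3 = 1/2


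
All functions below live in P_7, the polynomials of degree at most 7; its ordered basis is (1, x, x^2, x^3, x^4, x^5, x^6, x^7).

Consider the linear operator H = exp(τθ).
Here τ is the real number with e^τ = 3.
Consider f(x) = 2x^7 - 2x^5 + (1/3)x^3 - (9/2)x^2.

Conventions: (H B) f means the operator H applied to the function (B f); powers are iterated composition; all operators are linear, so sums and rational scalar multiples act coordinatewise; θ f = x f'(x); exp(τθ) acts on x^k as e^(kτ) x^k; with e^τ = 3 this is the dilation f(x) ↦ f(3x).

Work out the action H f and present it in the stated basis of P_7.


exp(τθ) x^k = e^(kτ) x^k; with e^τ = 3 this sends x^k to 3^k x^k
x^2 ↦ 9 x^2
x^3 ↦ 27 x^3
x^5 ↦ 243 x^5
x^7 ↦ 2187 x^7
applying this coordinatewise to f: exp(τθ) f = 4374x^7 - 486x^5 + 9x^3 - (81/2)x^2

the result is g(x) = 4374x^7 - 486x^5 + 9x^3 - (81/2)x^2


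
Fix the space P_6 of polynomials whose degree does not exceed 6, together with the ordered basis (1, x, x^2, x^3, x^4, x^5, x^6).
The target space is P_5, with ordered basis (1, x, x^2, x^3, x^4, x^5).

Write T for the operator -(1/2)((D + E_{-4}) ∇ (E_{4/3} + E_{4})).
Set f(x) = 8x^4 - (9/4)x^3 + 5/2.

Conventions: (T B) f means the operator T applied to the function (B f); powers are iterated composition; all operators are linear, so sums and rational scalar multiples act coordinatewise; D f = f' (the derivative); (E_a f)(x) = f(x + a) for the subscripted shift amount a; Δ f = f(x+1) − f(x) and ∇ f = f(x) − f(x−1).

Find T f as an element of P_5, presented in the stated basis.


the result is g(x) = -32x^3 + (347/4)x^2 - (11143/12)x - 2165/54

E_{4/3} f = 8x^4 + (485/12)x^3 + (229/3)x^2 + (1724/27)x + 3637/162
E_{4} f = 8x^4 + (503/4)x^3 + 741x^2 + 1940x + 3813/2
(E_{4/3} + E_{4}) f = 16x^4 + (997/6)x^3 + (2452/3)x^2 + (54104/27)x + 156245/81
∇ (E_{4/3} + E_{4}) f = 64x^3 + (805/2)x^2 + (7201/6)x + 72181/54
D ∇ (E_{4/3} + E_{4}) f = 192x^2 + 805x + 7201/6
E_{-4} ∇ (E_{4/3} + E_{4}) f = 64x^3 - (731/2)x^2 + (6313/6)x - 60479/54
(D + E_{-4}) ∇ (E_{4/3} + E_{4}) f = 64x^3 - (347/2)x^2 + (11143/6)x + 2165/27
(-(1/2)((D + E_{-4}) ∇ (E_{4/3} + E_{4}))) f = -32x^3 + (347/4)x^2 - (11143/12)x - 2165/54


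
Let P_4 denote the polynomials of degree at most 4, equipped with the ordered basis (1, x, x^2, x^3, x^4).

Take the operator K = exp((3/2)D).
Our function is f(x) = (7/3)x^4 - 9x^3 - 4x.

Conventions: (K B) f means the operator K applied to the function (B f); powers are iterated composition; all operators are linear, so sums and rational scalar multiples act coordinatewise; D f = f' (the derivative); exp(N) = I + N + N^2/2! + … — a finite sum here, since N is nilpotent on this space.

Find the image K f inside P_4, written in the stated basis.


g(x) = (7/3)x^4 + 5x^3 - 9x^2 - (133/4)x - 393/16

order-1 term: 14x^3 - (81/2)x^2 - 6
order-2 term: (63/2)x^2 - (243/4)x
order-3 term: (63/2)x - 243/8
order-4 term: 189/16
the series for exp((3/2)D) f terminates at order 4
exp((3/2)D) f = (7/3)x^4 + 5x^3 - 9x^2 - (133/4)x - 393/16
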